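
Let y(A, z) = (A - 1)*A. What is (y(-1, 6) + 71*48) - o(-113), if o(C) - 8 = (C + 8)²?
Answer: -7623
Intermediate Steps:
y(A, z) = A*(-1 + A) (y(A, z) = (-1 + A)*A = A*(-1 + A))
o(C) = 8 + (8 + C)² (o(C) = 8 + (C + 8)² = 8 + (8 + C)²)
(y(-1, 6) + 71*48) - o(-113) = (-(-1 - 1) + 71*48) - (8 + (8 - 113)²) = (-1*(-2) + 3408) - (8 + (-105)²) = (2 + 3408) - (8 + 11025) = 3410 - 1*11033 = 3410 - 11033 = -7623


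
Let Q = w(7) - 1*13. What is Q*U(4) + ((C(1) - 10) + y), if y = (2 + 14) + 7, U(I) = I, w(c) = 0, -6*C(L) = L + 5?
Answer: -40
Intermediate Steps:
C(L) = -5/6 - L/6 (C(L) = -(L + 5)/6 = -(5 + L)/6 = -5/6 - L/6)
Q = -13 (Q = 0 - 1*13 = 0 - 13 = -13)
y = 23 (y = 16 + 7 = 23)
Q*U(4) + ((C(1) - 10) + y) = -13*4 + (((-5/6 - 1/6*1) - 10) + 23) = -52 + (((-5/6 - 1/6) - 10) + 23) = -52 + ((-1 - 10) + 23) = -52 + (-11 + 23) = -52 + 12 = -40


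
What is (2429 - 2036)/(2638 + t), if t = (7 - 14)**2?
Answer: 393/2687 ≈ 0.14626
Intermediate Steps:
t = 49 (t = (-7)**2 = 49)
(2429 - 2036)/(2638 + t) = (2429 - 2036)/(2638 + 49) = 393/2687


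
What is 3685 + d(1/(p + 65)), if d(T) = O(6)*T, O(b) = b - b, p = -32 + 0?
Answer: 3685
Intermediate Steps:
p = -32
O(b) = 0
d(T) = 0 (d(T) = 0*T = 0)
3685 + d(1/(p + 65)) = 3685 + 0 = 3685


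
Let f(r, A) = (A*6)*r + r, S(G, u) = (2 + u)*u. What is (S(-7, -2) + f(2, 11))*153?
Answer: 20502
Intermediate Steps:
S(G, u) = u*(2 + u)
f(r, A) = r + 6*A*r (f(r, A) = (6*A)*r + r = 6*A*r + r = r + 6*A*r)
(S(-7, -2) + f(2, 11))*153 = (-2*(2 - 2) + 2*(1 + 6*11))*153 = (-2*0 + 2*(1 + 66))*153 = (0 + 2*67)*153 = (0 + 134)*153 = 134*153 = 20502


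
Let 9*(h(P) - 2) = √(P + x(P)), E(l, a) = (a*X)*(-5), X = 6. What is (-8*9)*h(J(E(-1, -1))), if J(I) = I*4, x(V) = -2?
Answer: -144 - 8*√118 ≈ -230.90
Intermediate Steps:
E(l, a) = -30*a (E(l, a) = (a*6)*(-5) = (6*a)*(-5) = -30*a)
J(I) = 4*I
h(P) = 2 + √(-2 + P)/9 (h(P) = 2 + √(P - 2)/9 = 2 + √(-2 + P)/9)
(-8*9)*h(J(E(-1, -1))) = (-8*9)*(2 + √(-2 + 4*(-30*(-1)))/9) = -72*(2 + √(-2 + 4*30)/9) = -72*(2 + √(-2 + 120)/9) = -72*(2 + √118/9) = -144 - 8*√118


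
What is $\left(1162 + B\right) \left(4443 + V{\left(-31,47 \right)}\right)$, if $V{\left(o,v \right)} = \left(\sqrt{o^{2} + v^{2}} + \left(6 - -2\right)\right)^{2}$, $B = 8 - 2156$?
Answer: $-7569522 - 15776 \sqrt{3170} \approx -8.4578 \cdot 10^{6}$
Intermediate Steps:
$B = -2148$
$V{\left(o,v \right)} = \left(8 + \sqrt{o^{2} + v^{2}}\right)^{2}$ ($V{\left(o,v \right)} = \left(\sqrt{o^{2} + v^{2}} + \left(6 + 2\right)\right)^{2} = \left(\sqrt{o^{2} + v^{2}} + 8\right)^{2} = \left(8 + \sqrt{o^{2} + v^{2}}\right)^{2}$)
$\left(1162 + B\right) \left(4443 + V{\left(-31,47 \right)}\right) = \left(1162 - 2148\right) \left(4443 + \left(8 + \sqrt{\left(-31\right)^{2} + 47^{2}}\right)^{2}\right) = - 986 \left(4443 + \left(8 + \sqrt{961 + 2209}\right)^{2}\right) = - 986 \left(4443 + \left(8 + \sqrt{3170}\right)^{2}\right) = -4380798 - 986 \left(8 + \sqrt{3170}\right)^{2}$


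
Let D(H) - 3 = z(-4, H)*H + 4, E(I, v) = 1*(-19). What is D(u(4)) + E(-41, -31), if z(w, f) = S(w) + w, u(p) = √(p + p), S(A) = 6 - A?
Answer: -12 + 12*√2 ≈ 4.9706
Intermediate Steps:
u(p) = √2*√p (u(p) = √(2*p) = √2*√p)
z(w, f) = 6 (z(w, f) = (6 - w) + w = 6)
E(I, v) = -19
D(H) = 7 + 6*H (D(H) = 3 + (6*H + 4) = 3 + (4 + 6*H) = 7 + 6*H)
D(u(4)) + E(-41, -31) = (7 + 6*(√2*√4)) - 19 = (7 + 6*(√2*2)) - 19 = (7 + 6*(2*√2)) - 19 = (7 + 12*√2) - 19 = -12 + 12*√2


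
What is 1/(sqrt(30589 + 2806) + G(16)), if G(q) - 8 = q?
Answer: -24/32819 + sqrt(33395)/32819 ≈ 0.0048369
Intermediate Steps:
G(q) = 8 + q
1/(sqrt(30589 + 2806) + G(16)) = 1/(sqrt(30589 + 2806) + (8 + 16)) = 1/(sqrt(33395) + 24) = 1/(24 + sqrt(33395))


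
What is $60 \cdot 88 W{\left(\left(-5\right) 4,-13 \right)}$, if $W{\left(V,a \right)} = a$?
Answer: $-68640$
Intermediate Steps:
$60 \cdot 88 W{\left(\left(-5\right) 4,-13 \right)} = 60 \cdot 88 \left(-13\right) = 5280 \left(-13\right) = -68640$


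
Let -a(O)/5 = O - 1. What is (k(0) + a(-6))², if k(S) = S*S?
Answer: 1225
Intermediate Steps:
k(S) = S²
a(O) = 5 - 5*O (a(O) = -5*(O - 1) = -5*(-1 + O) = 5 - 5*O)
(k(0) + a(-6))² = (0² + (5 - 5*(-6)))² = (0 + (5 + 30))² = (0 + 35)² = 35² = 1225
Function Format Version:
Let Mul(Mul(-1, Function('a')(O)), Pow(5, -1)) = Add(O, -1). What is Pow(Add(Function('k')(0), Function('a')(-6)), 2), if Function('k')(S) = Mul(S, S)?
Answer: 1225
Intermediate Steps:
Function('k')(S) = Pow(S, 2)
Function('a')(O) = Add(5, Mul(-5, O)) (Function('a')(O) = Mul(-5, Add(O, -1)) = Mul(-5, Add(-1, O)) = Add(5, Mul(-5, O)))
Pow(Add(Function('k')(0), Function('a')(-6)), 2) = Pow(Add(Pow(0, 2), Add(5, Mul(-5, -6))), 2) = Pow(Add(0, Add(5, 30)), 2) = Pow(Add(0, 35), 2) = Pow(35, 2) = 1225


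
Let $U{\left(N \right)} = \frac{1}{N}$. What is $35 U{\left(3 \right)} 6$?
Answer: $70$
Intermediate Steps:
$35 U{\left(3 \right)} 6 = \frac{35}{3} \cdot 6 = 70$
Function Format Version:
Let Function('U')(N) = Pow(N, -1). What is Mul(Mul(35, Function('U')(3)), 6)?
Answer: 70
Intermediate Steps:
Mul(Mul(35, Function('U')(3)), 6) = Mul(Mul(35, Pow(3, -1)), 6) = Mul(Mul(35, Rational(1, 3)), 6) = Mul(Rational(35, 3), 6) = 70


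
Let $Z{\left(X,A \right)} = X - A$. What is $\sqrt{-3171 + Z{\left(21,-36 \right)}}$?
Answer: $3 i \sqrt{346} \approx 55.803 i$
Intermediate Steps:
$\sqrt{-3171 + Z{\left(21,-36 \right)}} = \sqrt{-3171 + \left(21 - -36\right)} = \sqrt{-3171 + \left(21 + 36\right)} = \sqrt{-3171 + 57} = \sqrt{-3114} = 3 i \sqrt{346}$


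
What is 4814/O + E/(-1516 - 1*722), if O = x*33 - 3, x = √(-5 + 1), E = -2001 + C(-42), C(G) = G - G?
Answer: -2620759/1085430 - 105908*I/1455 ≈ -2.4145 - 72.789*I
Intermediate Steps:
C(G) = 0
E = -2001 (E = -2001 + 0 = -2001)
x = 2*I (x = √(-4) = 2*I ≈ 2.0*I)
O = -3 + 66*I (O = (2*I)*33 - 3 = 66*I - 3 = -3 + 66*I ≈ -3.0 + 66.0*I)
4814/O + E/(-1516 - 1*722) = 4814/(-3 + 66*I) - 2001/(-1516 - 1*722) = 4814*((-3 - 66*I)/4365) - 2001/(-1516 - 722) = 4814*(-3 - 66*I)/4365 - 2001/(-2238) = 4814*(-3 - 66*I)/4365 - 2001*(-1/2238) = 4814*(-3 - 66*I)/4365 + 667/746 = 667/746 + 4814*(-3 - 66*I)/4365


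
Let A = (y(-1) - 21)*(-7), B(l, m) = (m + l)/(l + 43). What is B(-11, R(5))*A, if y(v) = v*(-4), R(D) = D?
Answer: -357/16 ≈ -22.313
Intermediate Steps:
B(l, m) = (l + m)/(43 + l)
y(v) = -4*v
A = 119 (A = (-4*(-1) - 21)*(-7) = (4 - 21)*(-7) = -17*(-7) = 119)
B(-11, R(5))*A = ((-11 + 5)/(43 - 11))*119 = (-6/32)*119 = ((1/32)*(-6))*119 = -3/16*119 = -357/16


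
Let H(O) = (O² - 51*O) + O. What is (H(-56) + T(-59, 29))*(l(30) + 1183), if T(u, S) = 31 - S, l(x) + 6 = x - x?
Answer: 6989026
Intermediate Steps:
l(x) = -6 (l(x) = -6 + (x - x) = -6 + 0 = -6)
H(O) = O² - 50*O
(H(-56) + T(-59, 29))*(l(30) + 1183) = (-56*(-50 - 56) + (31 - 1*29))*(-6 + 1183) = (-56*(-106) + (31 - 29))*1177 = (5936 + 2)*1177 = 5938*1177 = 6989026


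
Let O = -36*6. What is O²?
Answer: 46656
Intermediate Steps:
O = -216
O² = (-216)² = 46656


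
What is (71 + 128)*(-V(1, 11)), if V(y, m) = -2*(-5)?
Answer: -1990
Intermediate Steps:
V(y, m) = 10
(71 + 128)*(-V(1, 11)) = (71 + 128)*(-1*10) = 199*(-10) = -1990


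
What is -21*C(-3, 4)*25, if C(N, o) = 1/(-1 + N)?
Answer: 525/4 ≈ 131.25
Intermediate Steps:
-21*C(-3, 4)*25 = -21/(-1 - 3)*25 = -21/(-4)*25 = -21*(-¼)*25 = (21/4)*25 = 525/4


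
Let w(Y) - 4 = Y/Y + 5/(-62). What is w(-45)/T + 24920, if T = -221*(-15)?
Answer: 1024361581/41106 ≈ 24920.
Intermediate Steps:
T = 3315
w(Y) = 305/62 (w(Y) = 4 + (Y/Y + 5/(-62)) = 4 + (1 + 5*(-1/62)) = 4 + (1 - 5/62) = 4 + 57/62 = 305/62)
w(-45)/T + 24920 = (305/62)/3315 + 24920 = (305/62)*(1/3315) + 24920 = 61/41106 + 24920 = 1024361581/41106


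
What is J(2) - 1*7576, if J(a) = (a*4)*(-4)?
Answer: -7608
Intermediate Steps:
J(a) = -16*a (J(a) = (4*a)*(-4) = -16*a)
J(2) - 1*7576 = -16*2 - 1*7576 = -32 - 7576 = -7608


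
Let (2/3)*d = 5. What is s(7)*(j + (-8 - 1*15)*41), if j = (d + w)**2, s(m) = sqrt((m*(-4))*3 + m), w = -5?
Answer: -3747*I*sqrt(77)/4 ≈ -8220.0*I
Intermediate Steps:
d = 15/2 (d = (3/2)*5 = 15/2 ≈ 7.5000)
s(m) = sqrt(11)*sqrt(-m) (s(m) = sqrt(-4*m*3 + m) = sqrt(-12*m + m) = sqrt(-11*m) = sqrt(11)*sqrt(-m))
j = 25/4 (j = (15/2 - 5)**2 = (5/2)**2 = 25/4 ≈ 6.2500)
s(7)*(j + (-8 - 1*15)*41) = (sqrt(11)*sqrt(-1*7))*(25/4 + (-8 - 1*15)*41) = (sqrt(11)*sqrt(-7))*(25/4 + (-8 - 15)*41) = (sqrt(11)*(I*sqrt(7)))*(25/4 - 23*41) = (I*sqrt(77))*(25/4 - 943) = (I*sqrt(77))*(-3747/4) = -3747*I*sqrt(77)/4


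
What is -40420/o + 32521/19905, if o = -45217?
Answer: 2275062157/900044385 ≈ 2.5277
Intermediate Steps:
-40420/o + 32521/19905 = -40420/(-45217) + 32521/19905 = -40420*(-1/45217) + 32521*(1/19905) = 40420/45217 + 32521/19905 = 2275062157/900044385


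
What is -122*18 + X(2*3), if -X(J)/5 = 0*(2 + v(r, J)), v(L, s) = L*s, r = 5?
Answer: -2196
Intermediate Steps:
X(J) = 0 (X(J) = -0*(2 + 5*J) = -5*0 = 0)
-122*18 + X(2*3) = -122*18 + 0 = -2196 + 0 = -2196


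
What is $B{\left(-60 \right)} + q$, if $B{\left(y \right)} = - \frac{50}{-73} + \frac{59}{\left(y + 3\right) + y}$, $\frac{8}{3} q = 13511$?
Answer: $\frac{346204697}{68328} \approx 5066.8$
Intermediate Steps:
$q = \frac{40533}{8}$ ($q = \frac{3}{8} \cdot 13511 = \frac{40533}{8} \approx 5066.6$)
$B{\left(y \right)} = \frac{50}{73} + \frac{59}{3 + 2 y}$ ($B{\left(y \right)} = \left(-50\right) \left(- \frac{1}{73}\right) + \frac{59}{\left(3 + y\right) + y} = \frac{50}{73} + \frac{59}{3 + 2 y}$)
$B{\left(-60 \right)} + q = \frac{4457 + 100 \left(-60\right)}{73 \left(3 + 2 \left(-60\right)\right)} + \frac{40533}{8} = \frac{4457 - 6000}{73 \left(3 - 120\right)} + \frac{40533}{8} = \frac{1}{73} \frac{1}{-117} \left(-1543\right) + \frac{40533}{8} = \frac{1}{73} \left(- \frac{1}{117}\right) \left(-1543\right) + \frac{40533}{8} = \frac{1543}{8541} + \frac{40533}{8} = \frac{346204697}{68328}$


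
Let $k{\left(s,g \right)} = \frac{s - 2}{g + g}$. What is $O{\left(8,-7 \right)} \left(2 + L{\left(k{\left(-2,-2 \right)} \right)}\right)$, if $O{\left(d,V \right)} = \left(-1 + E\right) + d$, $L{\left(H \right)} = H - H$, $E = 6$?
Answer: $26$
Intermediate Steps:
$k{\left(s,g \right)} = \frac{-2 + s}{2 g}$
$L{\left(H \right)} = 0$
$O{\left(d,V \right)} = 5 + d$ ($O{\left(d,V \right)} = \left(-1 + 6\right) + d = 5 + d$)
$O{\left(8,-7 \right)} \left(2 + L{\left(k{\left(-2,-2 \right)} \right)}\right) = \left(5 + 8\right) \left(2 + 0\right) = 13 \cdot 2 = 26$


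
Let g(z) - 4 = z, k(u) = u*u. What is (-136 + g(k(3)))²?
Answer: 15129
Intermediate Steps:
k(u) = u²
g(z) = 4 + z
(-136 + g(k(3)))² = (-136 + (4 + 3²))² = (-136 + (4 + 9))² = (-136 + 13)² = (-123)² = 15129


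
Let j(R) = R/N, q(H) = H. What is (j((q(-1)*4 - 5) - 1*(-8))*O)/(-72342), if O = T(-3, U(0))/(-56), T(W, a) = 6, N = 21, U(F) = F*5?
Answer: -1/14179032 ≈ -7.0527e-8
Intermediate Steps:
U(F) = 5*F
O = -3/28 (O = 6/(-56) = 6*(-1/56) = -3/28 ≈ -0.10714)
j(R) = R/21
(j((q(-1)*4 - 5) - 1*(-8))*O)/(-72342) = ((((-1*4 - 5) - 1*(-8))/21)*(-3/28))/(-72342) = ((((-4 - 5) + 8)/21)*(-3/28))*(-1/72342) = (((-9 + 8)/21)*(-3/28))*(-1/72342) = (((1/21)*(-1))*(-3/28))*(-1/72342) = -1/21*(-3/28)*(-1/72342) = (1/196)*(-1/72342) = -1/14179032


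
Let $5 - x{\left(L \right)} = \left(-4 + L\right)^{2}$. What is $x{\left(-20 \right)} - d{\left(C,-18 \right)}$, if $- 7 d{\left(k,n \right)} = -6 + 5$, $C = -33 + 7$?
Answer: $- \frac{3998}{7} \approx -571.14$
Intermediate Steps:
$C = -26$
$d{\left(k,n \right)} = \frac{1}{7}$ ($d{\left(k,n \right)} = - \frac{-6 + 5}{7} = \left(- \frac{1}{7}\right) \left(-1\right) = \frac{1}{7}$)
$x{\left(L \right)} = 5 - \left(-4 + L\right)^{2}$
$x{\left(-20 \right)} - d{\left(C,-18 \right)} = \left(5 - \left(-4 - 20\right)^{2}\right) - \frac{1}{7} = \left(5 - \left(-24\right)^{2}\right) - \frac{1}{7} = \left(5 - 576\right) - \frac{1}{7} = -571 - \frac{1}{7} = - \frac{3998}{7}$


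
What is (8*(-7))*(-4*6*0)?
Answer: 0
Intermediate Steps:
(8*(-7))*(-4*6*0) = -(-1344)*0 = -56*0 = 0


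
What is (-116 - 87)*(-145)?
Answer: 29435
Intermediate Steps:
(-116 - 87)*(-145) = -203*(-145) = 29435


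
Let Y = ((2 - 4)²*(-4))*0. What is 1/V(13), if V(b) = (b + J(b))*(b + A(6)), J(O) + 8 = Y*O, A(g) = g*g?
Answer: 1/245 ≈ 0.0040816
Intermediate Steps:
A(g) = g²
Y = 0 (Y = ((-2)²*(-4))*0 = (4*(-4))*0 = -16*0 = 0)
J(O) = -8 (J(O) = -8 + 0*O = -8 + 0 = -8)
V(b) = (-8 + b)*(36 + b) (V(b) = (b - 8)*(b + 6²) = (-8 + b)*(b + 36) = (-8 + b)*(36 + b))
1/V(13) = 1/(-288 + 13² + 28*13) = 1/(-288 + 169 + 364) = 1/245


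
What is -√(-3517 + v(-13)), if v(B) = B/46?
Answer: -I*√7442570/46 ≈ -59.307*I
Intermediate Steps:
v(B) = B/46 (v(B) = B*(1/46) = B/46)
-√(-3517 + v(-13)) = -√(-3517 + (1/46)*(-13)) = -√(-3517 - 13/46) = -√(-161795/46) = -I*√7442570/46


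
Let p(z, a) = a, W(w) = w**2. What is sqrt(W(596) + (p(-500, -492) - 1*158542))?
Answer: 9*sqrt(2422) ≈ 442.92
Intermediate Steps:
sqrt(W(596) + (p(-500, -492) - 1*158542)) = sqrt(596**2 + (-492 - 1*158542)) = sqrt(355216 + (-492 - 158542)) = sqrt(355216 - 159034) = sqrt(196182) = 9*sqrt(2422)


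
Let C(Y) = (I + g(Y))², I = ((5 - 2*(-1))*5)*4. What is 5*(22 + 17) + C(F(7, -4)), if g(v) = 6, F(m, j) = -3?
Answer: 21511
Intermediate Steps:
I = 140 (I = ((5 + 2)*5)*4 = (7*5)*4 = 35*4 = 140)
C(Y) = 21316 (C(Y) = (140 + 6)² = 146² = 21316)
5*(22 + 17) + C(F(7, -4)) = 5*(22 + 17) + 21316 = 5*39 + 21316 = 195 + 21316 = 21511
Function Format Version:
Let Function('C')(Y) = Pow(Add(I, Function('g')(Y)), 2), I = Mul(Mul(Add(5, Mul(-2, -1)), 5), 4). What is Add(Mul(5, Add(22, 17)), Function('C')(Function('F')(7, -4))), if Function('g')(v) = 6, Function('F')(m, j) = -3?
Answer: 21511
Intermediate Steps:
I = 140 (I = Mul(Mul(Add(5, 2), 5), 4) = Mul(Mul(7, 5), 4) = Mul(35, 4) = 140)
Function('C')(Y) = 21316 (Function('C')(Y) = Pow(Add(140, 6), 2) = Pow(146, 2) = 21316)
Add(Mul(5, Add(22, 17)), Function('C')(Function('F')(7, -4))) = Add(Mul(5, Add(22, 17)), 21316) = Add(Mul(5, 39), 21316) = Add(195, 21316) = 21511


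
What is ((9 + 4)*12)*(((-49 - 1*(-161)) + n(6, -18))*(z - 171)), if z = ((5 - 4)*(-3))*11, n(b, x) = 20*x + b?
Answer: 7701408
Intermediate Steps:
n(b, x) = b + 20*x
z = -33 (z = (1*(-3))*11 = -3*11 = -33)
((9 + 4)*12)*(((-49 - 1*(-161)) + n(6, -18))*(z - 171)) = ((9 + 4)*12)*(((-49 - 1*(-161)) + (6 + 20*(-18)))*(-33 - 171)) = (13*12)*(((-49 + 161) + (6 - 360))*(-204)) = 156*((112 - 354)*(-204)) = 156*(-242*(-204)) = 156*49368 = 7701408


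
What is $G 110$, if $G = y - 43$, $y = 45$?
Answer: $220$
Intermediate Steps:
$G = 2$ ($G = 45 - 43 = 2$)
$G 110 = 2 \cdot 110 = 220$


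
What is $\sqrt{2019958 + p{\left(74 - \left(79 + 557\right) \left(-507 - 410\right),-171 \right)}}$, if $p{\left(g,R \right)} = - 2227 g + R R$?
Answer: $i \sqrt{1296928723} \approx 36013.0 i$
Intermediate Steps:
$p{\left(g,R \right)} = R^{2} - 2227 g$ ($p{\left(g,R \right)} = - 2227 g + R^{2} = R^{2} - 2227 g$)
$\sqrt{2019958 + p{\left(74 - \left(79 + 557\right) \left(-507 - 410\right),-171 \right)}} = \sqrt{2019958 + \left(\left(-171\right)^{2} - 2227 \left(74 - \left(79 + 557\right) \left(-507 - 410\right)\right)\right)} = \sqrt{2019958 + \left(29241 - 2227 \left(74 - 636 \left(-917\right)\right)\right)} = \sqrt{2019958 + \left(29241 - 2227 \left(74 - -583212\right)\right)} = \sqrt{2019958 + \left(29241 - 2227 \left(74 + 583212\right)\right)} = \sqrt{2019958 + \left(29241 - 1298977922\right)} = \sqrt{2019958 - 1298948681} = \sqrt{-1296928723} = i \sqrt{1296928723}$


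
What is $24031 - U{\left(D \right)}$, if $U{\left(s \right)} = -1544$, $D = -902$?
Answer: $25575$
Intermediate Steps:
$24031 - U{\left(D \right)} = 24031 - -1544 = 24031 + 1544 = 25575$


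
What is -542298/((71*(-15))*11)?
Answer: 2546/55 ≈ 46.291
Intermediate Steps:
-542298/((71*(-15))*11) = -542298/((-1065*11)) = -542298/(-11715) = -542298*(-1/11715) = 2546/55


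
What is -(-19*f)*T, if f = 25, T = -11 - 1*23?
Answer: -16150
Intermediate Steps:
T = -34 (T = -11 - 23 = -34)
-(-19*f)*T = -(-19*25)*(-34) = -(-475)*(-34) = -1*16150 = -16150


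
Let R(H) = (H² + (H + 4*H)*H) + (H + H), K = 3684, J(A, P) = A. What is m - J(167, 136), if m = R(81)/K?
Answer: -47975/307 ≈ -156.27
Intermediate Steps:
R(H) = 2*H + 6*H² (R(H) = (H² + (5*H)*H) + 2*H = (H² + 5*H²) + 2*H = 6*H² + 2*H = 2*H + 6*H²)
m = 3294/307 (m = (2*81*(1 + 3*81))/3684 = (2*81*(1 + 243))*(1/3684) = (2*81*244)*(1/3684) = 39528*(1/3684) = 3294/307 ≈ 10.730)
m - J(167, 136) = 3294/307 - 1*167 = 3294/307 - 167 = -47975/307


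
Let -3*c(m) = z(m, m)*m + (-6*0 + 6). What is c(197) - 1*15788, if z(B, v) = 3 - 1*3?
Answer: -15790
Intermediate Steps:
z(B, v) = 0 (z(B, v) = 3 - 3 = 0)
c(m) = -2 (c(m) = -(0*m + (-6*0 + 6))/3 = -(0 + (0 + 6))/3 = -(0 + 6)/3 = -⅓*6 = -2)
c(197) - 1*15788 = -2 - 1*15788 = -2 - 15788 = -15790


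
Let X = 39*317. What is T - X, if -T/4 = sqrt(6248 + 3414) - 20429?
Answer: 69353 - 4*sqrt(9662) ≈ 68960.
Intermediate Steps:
X = 12363
T = 81716 - 4*sqrt(9662) (T = -4*(sqrt(6248 + 3414) - 20429) = -4*(sqrt(9662) - 20429) = -4*(-20429 + sqrt(9662)) = 81716 - 4*sqrt(9662) ≈ 81323.)
T - X = (81716 - 4*sqrt(9662)) - 1*12363 = (81716 - 4*sqrt(9662)) - 12363 = 69353 - 4*sqrt(9662)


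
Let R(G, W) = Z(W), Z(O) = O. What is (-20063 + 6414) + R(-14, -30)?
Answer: -13679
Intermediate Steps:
R(G, W) = W
(-20063 + 6414) + R(-14, -30) = (-20063 + 6414) - 30 = -13649 - 30 = -13679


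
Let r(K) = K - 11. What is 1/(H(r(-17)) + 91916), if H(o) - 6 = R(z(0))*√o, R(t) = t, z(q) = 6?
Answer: 45961/4224827546 - 3*I*√7/2112413773 ≈ 1.0879e-5 - 3.7574e-9*I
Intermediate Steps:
r(K) = -11 + K
H(o) = 6 + 6*√o
1/(H(r(-17)) + 91916) = 1/((6 + 6*√(-11 - 17)) + 91916) = 1/((6 + 6*√(-28)) + 91916) = 1/((6 + 6*(2*I*√7)) + 91916) = 1/((6 + 12*I*√7) + 91916) = 1/(91922 + 12*I*√7)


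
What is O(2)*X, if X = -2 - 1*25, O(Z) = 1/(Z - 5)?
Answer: 9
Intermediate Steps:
O(Z) = 1/(-5 + Z)
X = -27 (X = -2 - 25 = -27)
O(2)*X = -27/(-5 + 2) = -27/(-3) = -⅓*(-27) = 9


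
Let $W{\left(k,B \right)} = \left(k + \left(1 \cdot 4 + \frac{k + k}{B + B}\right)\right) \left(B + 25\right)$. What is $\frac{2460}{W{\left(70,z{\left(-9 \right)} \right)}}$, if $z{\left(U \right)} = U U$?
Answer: $\frac{49815}{160696} \approx 0.31$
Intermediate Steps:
$z{\left(U \right)} = U^{2}$
$W{\left(k,B \right)} = \left(25 + B\right) \left(4 + k + \frac{k}{B}\right)$ ($W{\left(k,B \right)} = \left(k + \left(4 + \frac{2 k}{2 B}\right)\right) \left(25 + B\right) = \left(k + \left(4 + 2 k \frac{1}{2 B}\right)\right) \left(25 + B\right) = \left(k + \left(4 + \frac{k}{B}\right)\right) \left(25 + B\right) = \left(4 + k + \frac{k}{B}\right) \left(25 + B\right) = \left(25 + B\right) \left(4 + k + \frac{k}{B}\right)$)
$\frac{2460}{W{\left(70,z{\left(-9 \right)} \right)}} = \frac{2460}{100 + 4 \left(-9\right)^{2} + 26 \cdot 70 + \left(-9\right)^{2} \cdot 70 + 25 \cdot 70 \frac{1}{\left(-9\right)^{2}}} = \frac{2460}{100 + 4 \cdot 81 + 1820 + 81 \cdot 70 + 25 \cdot 70 \cdot \frac{1}{81}} = \frac{2460}{100 + 324 + 1820 + 5670 + 25 \cdot 70 \cdot \frac{1}{81}} = \frac{2460}{100 + 324 + 1820 + 5670 + \frac{1750}{81}} = \frac{2460}{\frac{642784}{81}} = 2460 \cdot \frac{81}{642784} = \frac{49815}{160696}$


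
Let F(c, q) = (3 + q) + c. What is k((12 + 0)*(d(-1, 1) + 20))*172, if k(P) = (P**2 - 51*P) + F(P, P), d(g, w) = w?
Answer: 8799348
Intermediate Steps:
F(c, q) = 3 + c + q
k(P) = 3 + P**2 - 49*P (k(P) = (P**2 - 51*P) + (3 + P + P) = (P**2 - 51*P) + (3 + 2*P) = 3 + P**2 - 49*P)
k((12 + 0)*(d(-1, 1) + 20))*172 = (3 + ((12 + 0)*(1 + 20))**2 - 49*(12 + 0)*(1 + 20))*172 = (3 + (12*21)**2 - 588*21)*172 = (3 + 252**2 - 49*252)*172 = (3 + 63504 - 12348)*172 = 51159*172 = 8799348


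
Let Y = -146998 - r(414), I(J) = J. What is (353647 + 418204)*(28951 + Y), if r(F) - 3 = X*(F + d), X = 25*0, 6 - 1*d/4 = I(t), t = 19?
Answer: -91117010550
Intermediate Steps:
d = -52 (d = 24 - 4*19 = 24 - 76 = -52)
X = 0
r(F) = 3 (r(F) = 3 + 0*(F - 52) = 3 + 0*(-52 + F) = 3 + 0 = 3)
Y = -147001 (Y = -146998 - 1*3 = -146998 - 3 = -147001)
(353647 + 418204)*(28951 + Y) = (353647 + 418204)*(28951 - 147001) = 771851*(-118050) = -91117010550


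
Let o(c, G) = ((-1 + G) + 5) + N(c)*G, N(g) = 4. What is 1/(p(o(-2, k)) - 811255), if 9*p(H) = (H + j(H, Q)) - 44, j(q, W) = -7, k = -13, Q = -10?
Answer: -9/7301407 ≈ -1.2326e-6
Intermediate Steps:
o(c, G) = 4 + 5*G (o(c, G) = ((-1 + G) + 5) + 4*G = (4 + G) + 4*G = 4 + 5*G)
p(H) = -17/3 + H/9 (p(H) = ((H - 7) - 44)/9 = ((-7 + H) - 44)/9 = (-51 + H)/9 = -17/3 + H/9)
1/(p(o(-2, k)) - 811255) = 1/((-17/3 + (4 + 5*(-13))/9) - 811255) = 1/((-17/3 + (4 - 65)/9) - 811255) = 1/((-17/3 + (⅑)*(-61)) - 811255) = 1/((-17/3 - 61/9) - 811255) = 1/(-112/9 - 811255) = 1/(-7301407/9) = -9/7301407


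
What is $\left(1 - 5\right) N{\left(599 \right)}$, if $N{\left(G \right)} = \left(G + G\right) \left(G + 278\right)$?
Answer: $-4202584$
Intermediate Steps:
$N{\left(G \right)} = 2 G \left(278 + G\right)$
$\left(1 - 5\right) N{\left(599 \right)} = \left(1 - 5\right) 2 \cdot 599 \left(278 + 599\right) = \left(1 - 5\right) 2 \cdot 599 \cdot 877 = \left(-4\right) 1050646 = -4202584$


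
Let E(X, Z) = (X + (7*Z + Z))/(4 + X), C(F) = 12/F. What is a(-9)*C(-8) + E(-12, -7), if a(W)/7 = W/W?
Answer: -2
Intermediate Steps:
a(W) = 7 (a(W) = 7*(W/W) = 7*1 = 7)
E(X, Z) = (X + 8*Z)/(4 + X)
a(-9)*C(-8) + E(-12, -7) = 7*(12/(-8)) + (-12 + 8*(-7))/(4 - 12) = 7*(12*(-⅛)) + (-12 - 56)/(-8) = 7*(-3/2) - ⅛*(-68) = -21/2 + 17/2 = -2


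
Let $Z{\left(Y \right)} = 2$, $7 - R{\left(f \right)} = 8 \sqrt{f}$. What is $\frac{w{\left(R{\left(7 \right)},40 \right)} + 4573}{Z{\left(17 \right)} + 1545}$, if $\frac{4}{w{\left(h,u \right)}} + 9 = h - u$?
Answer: $\frac{214925}{72709} + \frac{8 \sqrt{7}}{508963} \approx 2.956$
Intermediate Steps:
$R{\left(f \right)} = 7 - 8 \sqrt{f}$
$w{\left(h,u \right)} = \frac{4}{-9 + h - u}$ ($w{\left(h,u \right)} = \frac{4}{-9 + \left(h - u\right)} = \frac{4}{-9 + h - u}$)
$\frac{w{\left(R{\left(7 \right)},40 \right)} + 4573}{Z{\left(17 \right)} + 1545} = \frac{- \frac{4}{9 + 40 - \left(7 - 8 \sqrt{7}\right)} + 4573}{2 + 1545} = \frac{- \frac{4}{9 + 40 - \left(7 - 8 \sqrt{7}\right)} + 4573}{1547} = \left(- \frac{4}{42 + 8 \sqrt{7}} + 4573\right) \frac{1}{1547} = \left(4573 - \frac{4}{42 + 8 \sqrt{7}}\right) \frac{1}{1547} = \frac{269}{91} - \frac{4}{1547 \left(42 + 8 \sqrt{7}\right)}$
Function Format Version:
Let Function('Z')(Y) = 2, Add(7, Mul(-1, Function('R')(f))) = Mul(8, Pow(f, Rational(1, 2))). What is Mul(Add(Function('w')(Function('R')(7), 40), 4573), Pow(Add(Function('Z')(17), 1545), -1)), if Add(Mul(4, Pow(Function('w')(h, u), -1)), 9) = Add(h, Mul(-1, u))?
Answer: Add(Rational(214925, 72709), Mul(Rational(8, 508963), Pow(7, Rational(1, 2)))) ≈ 2.9560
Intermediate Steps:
Function('R')(f) = Add(7, Mul(-8, Pow(f, Rational(1, 2)))) (Function('R')(f) = Add(7, Mul(-1, Mul(8, Pow(f, Rational(1, 2))))) = Add(7, Mul(-8, Pow(f, Rational(1, 2)))))
Function('w')(h, u) = Mul(4, Pow(Add(-9, h, Mul(-1, u)), -1)) (Function('w')(h, u) = Mul(4, Pow(Add(-9, Add(h, Mul(-1, u))), -1)) = Mul(4, Pow(Add(-9, h, Mul(-1, u)), -1)))
Mul(Add(Function('w')(Function('R')(7), 40), 4573), Pow(Add(Function('Z')(17), 1545), -1)) = Mul(Add(Mul(-4, Pow(Add(9, 40, Mul(-1, Add(7, Mul(-8, Pow(7, Rational(1, 2)))))), -1)), 4573), Pow(Add(2, 1545), -1)) = Mul(Add(Mul(-4, Pow(Add(9, 40, Add(-7, Mul(8, Pow(7, Rational(1, 2))))), -1)), 4573), Pow(1547, -1)) = Mul(Add(Mul(-4, Pow(Add(42, Mul(8, Pow(7, Rational(1, 2)))), -1)), 4573), Rational(1, 1547)) = Mul(Add(4573, Mul(-4, Pow(Add(42, Mul(8, Pow(7, Rational(1, 2)))), -1))), Rational(1, 1547)) = Add(Rational(269, 91), Mul(Rational(-4, 1547), Pow(Add(42, Mul(8, Pow(7, Rational(1, 2)))), -1)))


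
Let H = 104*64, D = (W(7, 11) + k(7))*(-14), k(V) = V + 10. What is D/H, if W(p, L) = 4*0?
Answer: -119/3328 ≈ -0.035757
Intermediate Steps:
k(V) = 10 + V
W(p, L) = 0
D = -238 (D = (0 + (10 + 7))*(-14) = (0 + 17)*(-14) = 17*(-14) = -238)
H = 6656
D/H = -238/6656 = -238*1/6656 = -119/3328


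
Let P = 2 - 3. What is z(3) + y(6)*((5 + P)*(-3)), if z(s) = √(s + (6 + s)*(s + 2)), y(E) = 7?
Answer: -84 + 4*√3 ≈ -77.072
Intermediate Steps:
P = -1
z(s) = √(s + (2 + s)*(6 + s)) (z(s) = √(s + (6 + s)*(2 + s)) = √(s + (2 + s)*(6 + s)))
z(3) + y(6)*((5 + P)*(-3)) = √(12 + 3² + 9*3) + 7*((5 - 1)*(-3)) = √(12 + 9 + 27) + 7*(4*(-3)) = √48 + 7*(-12) = 4*√3 - 84 = -84 + 4*√3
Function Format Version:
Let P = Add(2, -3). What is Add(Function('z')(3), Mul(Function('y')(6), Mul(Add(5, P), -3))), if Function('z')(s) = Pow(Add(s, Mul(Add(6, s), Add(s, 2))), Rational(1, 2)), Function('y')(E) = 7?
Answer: Add(-84, Mul(4, Pow(3, Rational(1, 2)))) ≈ -77.072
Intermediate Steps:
P = -1
Function('z')(s) = Pow(Add(s, Mul(Add(2, s), Add(6, s))), Rational(1, 2)) (Function('z')(s) = Pow(Add(s, Mul(Add(6, s), Add(2, s))), Rational(1, 2)) = Pow(Add(s, Mul(Add(2, s), Add(6, s))), Rational(1, 2)))
Add(Function('z')(3), Mul(Function('y')(6), Mul(Add(5, P), -3))) = Add(Pow(Add(12, Pow(3, 2), Mul(9, 3)), Rational(1, 2)), Mul(7, Mul(Add(5, -1), -3))) = Add(Pow(Add(12, 9, 27), Rational(1, 2)), Mul(7, Mul(4, -3))) = Add(Pow(48, Rational(1, 2)), Mul(7, -12)) = Add(Mul(4, Pow(3, Rational(1, 2))), -84) = Add(-84, Mul(4, Pow(3, Rational(1, 2))))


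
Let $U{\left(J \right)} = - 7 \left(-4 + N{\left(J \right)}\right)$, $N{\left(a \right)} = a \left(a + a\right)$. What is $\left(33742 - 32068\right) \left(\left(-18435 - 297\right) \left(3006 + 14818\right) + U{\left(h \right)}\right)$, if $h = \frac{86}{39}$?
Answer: $- \frac{94456431240024}{169} \approx -5.5891 \cdot 10^{11}$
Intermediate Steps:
$h = \frac{86}{39}$ ($h = 86 \cdot \frac{1}{39} = \frac{86}{39} \approx 2.2051$)
$N{\left(a \right)} = 2 a^{2}$ ($N{\left(a \right)} = a 2 a = 2 a^{2}$)
$U{\left(J \right)} = 28 - 14 J^{2}$ ($U{\left(J \right)} = - 7 \left(-4 + 2 J^{2}\right) = 28 - 14 J^{2}$)
$\left(33742 - 32068\right) \left(\left(-18435 - 297\right) \left(3006 + 14818\right) + U{\left(h \right)}\right) = \left(33742 - 32068\right) \left(\left(-18435 - 297\right) \left(3006 + 14818\right) + \left(28 - 14 \left(\frac{86}{39}\right)^{2}\right)\right) = 1674 \left(\left(-18732\right) 17824 + \left(28 - \frac{103544}{1521}\right)\right) = 1674 \left(-333879168 + \left(28 - \frac{103544}{1521}\right)\right) = 1674 \left(-333879168 - \frac{60956}{1521}\right) = 1674 \left(- \frac{507830275484}{1521}\right) = - \frac{94456431240024}{169}$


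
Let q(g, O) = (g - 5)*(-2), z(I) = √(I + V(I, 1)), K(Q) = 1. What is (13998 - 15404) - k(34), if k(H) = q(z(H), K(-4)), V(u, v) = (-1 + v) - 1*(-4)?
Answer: -1416 + 2*√38 ≈ -1403.7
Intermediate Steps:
V(u, v) = 3 + v (V(u, v) = (-1 + v) + 4 = 3 + v)
z(I) = √(4 + I) (z(I) = √(I + (3 + 1)) = √(I + 4) = √(4 + I))
q(g, O) = 10 - 2*g (q(g, O) = (-5 + g)*(-2) = 10 - 2*g)
k(H) = 10 - 2*√(4 + H)
(13998 - 15404) - k(34) = (13998 - 15404) - (10 - 2*√(4 + 34)) = -1406 - (10 - 2*√38) = -1406 + (-10 + 2*√38) = -1416 + 2*√38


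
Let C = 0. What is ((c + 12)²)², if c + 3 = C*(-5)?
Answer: 6561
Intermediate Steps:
c = -3 (c = -3 + 0*(-5) = -3 + 0 = -3)
((c + 12)²)² = ((-3 + 12)²)² = (9²)² = 81² = 6561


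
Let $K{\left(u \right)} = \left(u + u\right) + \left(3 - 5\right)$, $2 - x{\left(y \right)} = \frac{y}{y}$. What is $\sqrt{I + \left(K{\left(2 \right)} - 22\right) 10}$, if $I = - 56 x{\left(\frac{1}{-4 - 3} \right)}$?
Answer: $16 i \approx 16.0 i$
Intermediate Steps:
$x{\left(y \right)} = 1$ ($x{\left(y \right)} = 2 - \frac{y}{y} = 2 - 1 = 1$)
$K{\left(u \right)} = -2 + 2 u$ ($K{\left(u \right)} = 2 u - 2 = -2 + 2 u$)
$I = -56$ ($I = \left(-56\right) 1 = -56$)
$\sqrt{I + \left(K{\left(2 \right)} - 22\right) 10} = \sqrt{-56 + \left(\left(-2 + 2 \cdot 2\right) - 22\right) 10} = \sqrt{-56 + \left(\left(-2 + 4\right) - 22\right) 10} = \sqrt{-56 + \left(2 - 22\right) 10} = \sqrt{-56 - 200} = \sqrt{-256} = 16 i$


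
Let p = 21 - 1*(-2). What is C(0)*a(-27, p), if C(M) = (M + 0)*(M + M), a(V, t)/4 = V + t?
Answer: 0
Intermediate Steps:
p = 23 (p = 21 + 2 = 23)
a(V, t) = 4*V + 4*t (a(V, t) = 4*(V + t) = 4*V + 4*t)
C(M) = 2*M² (C(M) = M*(2*M) = 2*M²)
C(0)*a(-27, p) = (2*0²)*(4*(-27) + 4*23) = (2*0)*(-108 + 92) = 0*(-16) = 0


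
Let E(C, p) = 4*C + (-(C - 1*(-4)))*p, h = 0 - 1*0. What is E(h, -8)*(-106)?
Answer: -3392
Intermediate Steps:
h = 0 (h = 0 + 0 = 0)
E(C, p) = 4*C + p*(-4 - C) (E(C, p) = 4*C + (-(C + 4))*p = 4*C + (-(4 + C))*p = 4*C + (-4 - C)*p = 4*C + p*(-4 - C))
E(h, -8)*(-106) = (-4*(-8) + 4*0 - 1*0*(-8))*(-106) = (32 + 0 + 0)*(-106) = 32*(-106) = -3392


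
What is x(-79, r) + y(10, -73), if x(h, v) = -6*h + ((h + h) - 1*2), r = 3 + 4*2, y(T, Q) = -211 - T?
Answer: 93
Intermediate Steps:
r = 11 (r = 3 + 8 = 11)
x(h, v) = -2 - 4*h (x(h, v) = -6*h + (2*h - 2) = -6*h + (-2 + 2*h) = -2 - 4*h)
x(-79, r) + y(10, -73) = (-2 - 4*(-79)) + (-211 - 1*10) = (-2 + 316) + (-211 - 10) = 314 - 221 = 93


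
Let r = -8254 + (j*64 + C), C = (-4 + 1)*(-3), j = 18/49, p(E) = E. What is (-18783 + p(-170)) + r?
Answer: -1331550/49 ≈ -27175.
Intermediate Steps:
j = 18/49 (j = 18*(1/49) = 18/49 ≈ 0.36735)
C = 9 (C = -3*(-3) = 9)
r = -402853/49 (r = -8254 + ((18/49)*64 + 9) = -8254 + (1152/49 + 9) = -8254 + 1593/49 = -402853/49 ≈ -8221.5)
(-18783 + p(-170)) + r = (-18783 - 170) - 402853/49 = -18953 - 402853/49 = -1331550/49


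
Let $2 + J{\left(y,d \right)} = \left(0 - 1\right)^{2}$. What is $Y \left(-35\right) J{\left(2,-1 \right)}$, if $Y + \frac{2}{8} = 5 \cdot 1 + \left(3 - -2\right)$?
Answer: $\frac{1365}{4} \approx 341.25$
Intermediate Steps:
$J{\left(y,d \right)} = -1$ ($J{\left(y,d \right)} = -2 + \left(0 - 1\right)^{2} = -2 + \left(-1\right)^{2} = -2 + 1 = -1$)
$Y = \frac{39}{4}$ ($Y = - \frac{1}{4} + \left(5 \cdot 1 + \left(3 - -2\right)\right) = - \frac{1}{4} + \left(5 + \left(3 + 2\right)\right) = - \frac{1}{4} + \left(5 + 5\right) = - \frac{1}{4} + 10 = \frac{39}{4} \approx 9.75$)
$Y \left(-35\right) J{\left(2,-1 \right)} = \frac{39}{4} \left(-35\right) \left(-1\right) = \left(- \frac{1365}{4}\right) \left(-1\right) = \frac{1365}{4}$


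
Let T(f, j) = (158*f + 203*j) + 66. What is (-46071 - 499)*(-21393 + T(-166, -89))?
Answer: 3056016540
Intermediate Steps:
T(f, j) = 66 + 158*f + 203*j
(-46071 - 499)*(-21393 + T(-166, -89)) = (-46071 - 499)*(-21393 + (66 + 158*(-166) + 203*(-89))) = -46570*(-21393 + (66 - 26228 - 18067)) = -46570*(-21393 - 44229) = -46570*(-65622) = 3056016540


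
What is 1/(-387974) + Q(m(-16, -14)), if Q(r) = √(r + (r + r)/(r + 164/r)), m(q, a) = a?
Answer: -1/387974 + I*√2905/15 ≈ -2.5775e-6 + 3.5932*I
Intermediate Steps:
Q(r) = √(r + 2*r/(r + 164/r)) (Q(r) = √(r + (2*r)/(r + 164/r)) = √(r + 2*r/(r + 164/r)))
1/(-387974) + Q(m(-16, -14)) = 1/(-387974) + √(-14*(164 + (-14)² + 2*(-14))/(164 + (-14)²)) = -1/387974 + √(-14*(164 + 196 - 28)/(164 + 196)) = -1/387974 + √(-14*332/360) = -1/387974 + √(-14*1/360*332) = -1/387974 + √(-581/45) = -1/387974 + I*√2905/15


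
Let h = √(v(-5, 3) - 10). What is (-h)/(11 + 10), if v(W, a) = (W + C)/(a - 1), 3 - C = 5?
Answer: -I*√6/14 ≈ -0.17496*I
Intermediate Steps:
C = -2 (C = 3 - 1*5 = 3 - 5 = -2)
v(W, a) = (-2 + W)/(-1 + a) (v(W, a) = (W - 2)/(a - 1) = (-2 + W)/(-1 + a))
h = 3*I*√6/2 (h = √((-2 - 5)/(-1 + 3) - 10) = √(-7/2 - 10) = √(-27/2) = 3*I*√6/2 ≈ 3.6742*I)
(-h)/(11 + 10) = (-3*I*√6/2)/(11 + 10) = -3*I*√6/2/21 = -3*I*√6/2*(1/21) = -I*√6/14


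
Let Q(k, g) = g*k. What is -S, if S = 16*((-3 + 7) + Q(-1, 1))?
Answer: -48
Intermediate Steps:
S = 48 (S = 16*((-3 + 7) + 1*(-1)) = 16*(4 - 1) = 16*3 = 48)
-S = -1*48 = -48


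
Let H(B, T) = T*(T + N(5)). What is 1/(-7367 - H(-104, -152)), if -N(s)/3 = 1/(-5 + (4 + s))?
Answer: -1/30585 ≈ -3.2696e-5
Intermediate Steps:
N(s) = -3/(-1 + s) (N(s) = -3/(-5 + (4 + s)) = -3/(-1 + s))
H(B, T) = T*(-¾ + T) (H(B, T) = T*(T - 3/(-1 + 5)) = T*(T - 3/4) = T*(T - 3*¼) = T*(T - ¾) = T*(-¾ + T))
1/(-7367 - H(-104, -152)) = 1/(-7367 - (-152)*(-3 + 4*(-152))/4) = 1/(-7367 - (-152)*(-3 - 608)/4) = 1/(-7367 - (-152)*(-611)/4) = 1/(-7367 - 1*23218) = 1/(-7367 - 23218) = 1/(-30585) = -1/30585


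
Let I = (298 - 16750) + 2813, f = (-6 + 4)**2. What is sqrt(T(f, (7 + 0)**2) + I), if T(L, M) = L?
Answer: 3*I*sqrt(1515) ≈ 116.77*I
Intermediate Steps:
f = 4 (f = (-2)**2 = 4)
I = -13639 (I = -16452 + 2813 = -13639)
sqrt(T(f, (7 + 0)**2) + I) = sqrt(4 - 13639) = sqrt(-13635) = 3*I*sqrt(1515)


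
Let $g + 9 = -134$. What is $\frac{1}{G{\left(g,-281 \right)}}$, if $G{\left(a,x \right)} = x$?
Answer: $- \frac{1}{281} \approx -0.0035587$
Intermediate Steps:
$g = -143$ ($g = -9 - 134 = -143$)
$\frac{1}{G{\left(g,-281 \right)}} = \frac{1}{-281} = - \frac{1}{281}$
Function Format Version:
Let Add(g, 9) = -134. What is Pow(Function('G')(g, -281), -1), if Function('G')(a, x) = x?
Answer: Rational(-1, 281) ≈ -0.0035587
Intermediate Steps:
g = -143 (g = Add(-9, -134) = -143)
Pow(Function('G')(g, -281), -1) = Pow(-281, -1) = Rational(-1, 281)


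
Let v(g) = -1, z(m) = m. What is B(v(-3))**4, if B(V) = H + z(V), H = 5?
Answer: 256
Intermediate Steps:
B(V) = 5 + V
B(v(-3))**4 = (5 - 1)**4 = 4**4 = 256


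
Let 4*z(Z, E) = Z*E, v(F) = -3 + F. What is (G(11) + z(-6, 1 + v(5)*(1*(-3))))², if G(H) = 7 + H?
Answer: 2601/4 ≈ 650.25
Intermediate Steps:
z(Z, E) = E*Z/4 (z(Z, E) = (Z*E)/4 = (E*Z)/4 = E*Z/4)
(G(11) + z(-6, 1 + v(5)*(1*(-3))))² = ((7 + 11) + (¼)*(1 + (-3 + 5)*(1*(-3)))*(-6))² = (18 + (¼)*(1 + 2*(-3))*(-6))² = (18 + (¼)*(1 - 6)*(-6))² = (18 + (¼)*(-5)*(-6))² = (18 + 15/2)² = (51/2)² = 2601/4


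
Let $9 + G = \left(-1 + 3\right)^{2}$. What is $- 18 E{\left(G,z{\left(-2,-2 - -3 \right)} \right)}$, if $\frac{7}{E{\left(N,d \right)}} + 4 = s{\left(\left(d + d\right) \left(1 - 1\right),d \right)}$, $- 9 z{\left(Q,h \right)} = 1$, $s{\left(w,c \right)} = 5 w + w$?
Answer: $\frac{63}{2} \approx 31.5$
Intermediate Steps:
$G = -5$ ($G = -9 + \left(-1 + 3\right)^{2} = -9 + 2^{2} = -9 + 4 = -5$)
$s{\left(w,c \right)} = 6 w$
$z{\left(Q,h \right)} = - \frac{1}{9}$ ($z{\left(Q,h \right)} = \left(- \frac{1}{9}\right) 1 = - \frac{1}{9}$)
$E{\left(N,d \right)} = - \frac{7}{4}$ ($E{\left(N,d \right)} = \frac{7}{-4 + 6 \left(d + d\right) \left(1 - 1\right)} = \frac{7}{-4 + 6 \cdot 2 d 0} = \frac{7}{-4 + 6 \cdot 0} = \frac{7}{-4 + 0} = \frac{7}{-4} = 7 \left(- \frac{1}{4}\right) = - \frac{7}{4}$)
$- 18 E{\left(G,z{\left(-2,-2 - -3 \right)} \right)} = \left(-18\right) \left(- \frac{7}{4}\right) = \frac{63}{2}$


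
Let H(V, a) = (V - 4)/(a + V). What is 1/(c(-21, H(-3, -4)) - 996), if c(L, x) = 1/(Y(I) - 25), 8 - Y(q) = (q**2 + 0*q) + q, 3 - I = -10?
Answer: -199/198205 ≈ -0.0010040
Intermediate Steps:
H(V, a) = (-4 + V)/(V + a)
I = 13 (I = 3 - 1*(-10) = 3 + 10 = 13)
Y(q) = 8 - q - q**2 (Y(q) = 8 - ((q**2 + 0*q) + q) = 8 - ((q**2 + 0) + q) = 8 - (q**2 + q) = 8 - (q + q**2) = 8 + (-q - q**2) = 8 - q - q**2)
c(L, x) = -1/199 (c(L, x) = 1/((8 - 1*13 - 1*13**2) - 25) = 1/((8 - 13 - 1*169) - 25) = 1/((8 - 13 - 169) - 25) = 1/(-174 - 25) = 1/(-199) = -1/199)
1/(c(-21, H(-3, -4)) - 996) = 1/(-1/199 - 996) = 1/(-198205/199) = -199/198205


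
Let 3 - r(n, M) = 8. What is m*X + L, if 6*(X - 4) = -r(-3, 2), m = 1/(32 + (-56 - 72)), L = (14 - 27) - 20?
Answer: -19037/576 ≈ -33.050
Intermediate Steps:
r(n, M) = -5 (r(n, M) = 3 - 1*8 = 3 - 8 = -5)
L = -33 (L = -13 - 20 = -33)
m = -1/96 (m = 1/(32 - 128) = 1/(-96) = -1/96 ≈ -0.010417)
X = 29/6 (X = 4 + (-1*(-5))/6 = 4 + (⅙)*5 = 4 + ⅚ = 29/6 ≈ 4.8333)
m*X + L = -1/96*29/6 - 33 = -29/576 - 33 = -19037/576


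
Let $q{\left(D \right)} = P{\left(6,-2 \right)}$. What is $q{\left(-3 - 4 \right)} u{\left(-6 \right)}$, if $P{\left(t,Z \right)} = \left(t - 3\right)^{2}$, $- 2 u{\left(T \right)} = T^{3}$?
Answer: $972$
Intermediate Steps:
$u{\left(T \right)} = - \frac{T^{3}}{2}$
$P{\left(t,Z \right)} = \left(-3 + t\right)^{2}$
$q{\left(D \right)} = 9$ ($q{\left(D \right)} = \left(-3 + 6\right)^{2} = 3^{2} = 9$)
$q{\left(-3 - 4 \right)} u{\left(-6 \right)} = 9 \left(- \frac{\left(-6\right)^{3}}{2}\right) = 9 \left(\left(- \frac{1}{2}\right) \left(-216\right)\right) = 9 \cdot 108 = 972$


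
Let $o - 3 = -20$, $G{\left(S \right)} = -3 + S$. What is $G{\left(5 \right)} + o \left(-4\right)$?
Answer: $70$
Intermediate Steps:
$o = -17$ ($o = 3 - 20 = -17$)
$G{\left(5 \right)} + o \left(-4\right) = \left(-3 + 5\right) - -68 = 2 + 68 = 70$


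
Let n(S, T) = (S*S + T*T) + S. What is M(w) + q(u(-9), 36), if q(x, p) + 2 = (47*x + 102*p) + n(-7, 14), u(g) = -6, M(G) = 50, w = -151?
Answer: 3676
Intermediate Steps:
n(S, T) = S + S² + T² (n(S, T) = (S² + T²) + S = S + S² + T²)
q(x, p) = 236 + 47*x + 102*p (q(x, p) = -2 + ((47*x + 102*p) + (-7 + (-7)² + 14²)) = -2 + ((47*x + 102*p) + (-7 + 49 + 196)) = -2 + ((47*x + 102*p) + 238) = -2 + (238 + 47*x + 102*p) = 236 + 47*x + 102*p)
M(w) + q(u(-9), 36) = 50 + (236 + 47*(-6) + 102*36) = 50 + (236 - 282 + 3672) = 50 + 3626 = 3676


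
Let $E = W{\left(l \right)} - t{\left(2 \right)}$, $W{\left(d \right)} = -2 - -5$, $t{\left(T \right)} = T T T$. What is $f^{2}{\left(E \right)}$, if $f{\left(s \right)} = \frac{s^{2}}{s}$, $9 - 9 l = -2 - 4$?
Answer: $25$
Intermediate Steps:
$t{\left(T \right)} = T^{3}$ ($t{\left(T \right)} = T^{2} T = T^{3}$)
$l = \frac{5}{3}$ ($l = 1 - \frac{-2 - 4}{9} = 1 - - \frac{2}{3} = 1 + \frac{2}{3} = \frac{5}{3} \approx 1.6667$)
$W{\left(d \right)} = 3$ ($W{\left(d \right)} = -2 + 5 = 3$)
$E = -5$ ($E = 3 - 2^{3} = 3 - 8 = -5$)
$f{\left(s \right)} = s$
$f^{2}{\left(E \right)} = \left(-5\right)^{2} = 25$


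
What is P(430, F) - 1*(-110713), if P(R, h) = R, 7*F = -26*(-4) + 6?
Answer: 111143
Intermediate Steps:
F = 110/7 (F = (-26*(-4) + 6)/7 = (-13*(-8) + 6)/7 = (104 + 6)/7 = (1/7)*110 = 110/7 ≈ 15.714)
P(430, F) - 1*(-110713) = 430 - 1*(-110713) = 430 + 110713 = 111143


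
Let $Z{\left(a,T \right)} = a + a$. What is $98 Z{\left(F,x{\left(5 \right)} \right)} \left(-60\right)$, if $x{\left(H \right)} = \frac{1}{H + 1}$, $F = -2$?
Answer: $23520$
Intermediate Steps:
$x{\left(H \right)} = \frac{1}{1 + H}$
$Z{\left(a,T \right)} = 2 a$
$98 Z{\left(F,x{\left(5 \right)} \right)} \left(-60\right) = 98 \cdot 2 \left(-2\right) \left(-60\right) = 98 \left(-4\right) \left(-60\right) = \left(-392\right) \left(-60\right) = 23520$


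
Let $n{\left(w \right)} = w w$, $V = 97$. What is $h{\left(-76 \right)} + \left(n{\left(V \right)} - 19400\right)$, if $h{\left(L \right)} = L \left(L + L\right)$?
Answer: $1561$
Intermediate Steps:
$n{\left(w \right)} = w^{2}$
$h{\left(L \right)} = 2 L^{2}$ ($h{\left(L \right)} = L 2 L = 2 L^{2}$)
$h{\left(-76 \right)} + \left(n{\left(V \right)} - 19400\right) = 2 \left(-76\right)^{2} - \left(19400 - 97^{2}\right) = 2 \cdot 5776 + \left(9409 - 19400\right) = 11552 - 9991 = 1561$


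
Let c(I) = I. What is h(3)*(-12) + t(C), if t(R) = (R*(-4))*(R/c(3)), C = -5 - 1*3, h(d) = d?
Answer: -364/3 ≈ -121.33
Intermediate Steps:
C = -8 (C = -5 - 3 = -8)
t(R) = -4*R**2/3 (t(R) = (R*(-4))*(R/3) = (-4*R)*(R*(1/3)) = (-4*R)*(R/3) = -4*R**2/3)
h(3)*(-12) + t(C) = 3*(-12) - 4/3*(-8)**2 = -36 - 4/3*64 = -36 - 256/3 = -364/3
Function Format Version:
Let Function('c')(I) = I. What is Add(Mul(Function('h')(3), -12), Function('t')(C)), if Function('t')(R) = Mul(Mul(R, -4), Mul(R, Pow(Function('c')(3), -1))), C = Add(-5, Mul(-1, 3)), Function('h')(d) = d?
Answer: Rational(-364, 3) ≈ -121.33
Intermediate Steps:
C = -8 (C = Add(-5, -3) = -8)
Function('t')(R) = Mul(Rational(-4, 3), Pow(R, 2)) (Function('t')(R) = Mul(Mul(R, -4), Mul(R, Pow(3, -1))) = Mul(Mul(-4, R), Mul(R, Rational(1, 3))) = Mul(Mul(-4, R), Mul(Rational(1, 3), R)) = Mul(Rational(-4, 3), Pow(R, 2)))
Add(Mul(Function('h')(3), -12), Function('t')(C)) = Add(Mul(3, -12), Mul(Rational(-4, 3), Pow(-8, 2))) = Add(-36, Mul(Rational(-4, 3), 64)) = Add(-36, Rational(-256, 3)) = Rational(-364, 3)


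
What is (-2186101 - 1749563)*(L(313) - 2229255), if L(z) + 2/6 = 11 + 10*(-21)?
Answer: 8774383159344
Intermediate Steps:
L(z) = -598/3 (L(z) = -1/3 + (11 + 10*(-21)) = -1/3 + (11 - 210) = -1/3 - 199 = -598/3)
(-2186101 - 1749563)*(L(313) - 2229255) = (-2186101 - 1749563)*(-598/3 - 2229255) = -3935664*(-6688363/3) = 8774383159344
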